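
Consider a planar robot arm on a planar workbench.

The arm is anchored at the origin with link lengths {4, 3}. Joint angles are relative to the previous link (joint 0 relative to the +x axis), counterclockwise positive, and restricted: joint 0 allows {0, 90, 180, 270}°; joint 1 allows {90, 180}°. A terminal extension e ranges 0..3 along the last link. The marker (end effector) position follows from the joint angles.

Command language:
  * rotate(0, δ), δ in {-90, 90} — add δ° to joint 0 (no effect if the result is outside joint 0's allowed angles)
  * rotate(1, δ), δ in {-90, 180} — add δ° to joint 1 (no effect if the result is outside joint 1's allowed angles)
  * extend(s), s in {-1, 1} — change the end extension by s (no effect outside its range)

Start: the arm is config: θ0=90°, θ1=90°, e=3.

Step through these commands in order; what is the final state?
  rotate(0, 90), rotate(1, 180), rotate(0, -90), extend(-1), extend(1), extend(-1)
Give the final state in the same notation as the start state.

config: θ0=90°, θ1=90°, e=2

t0: config: θ0=90°, θ1=90°, e=3
step 1 (rotate(0, 90)): config: θ0=180°, θ1=90°, e=3
step 2 (rotate(1, 180)): config: θ0=180°, θ1=90°, e=3
step 3 (rotate(0, -90)): config: θ0=90°, θ1=90°, e=3
step 4 (extend(-1)): config: θ0=90°, θ1=90°, e=2
step 5 (extend(1)): config: θ0=90°, θ1=90°, e=3
step 6 (extend(-1)): config: θ0=90°, θ1=90°, e=2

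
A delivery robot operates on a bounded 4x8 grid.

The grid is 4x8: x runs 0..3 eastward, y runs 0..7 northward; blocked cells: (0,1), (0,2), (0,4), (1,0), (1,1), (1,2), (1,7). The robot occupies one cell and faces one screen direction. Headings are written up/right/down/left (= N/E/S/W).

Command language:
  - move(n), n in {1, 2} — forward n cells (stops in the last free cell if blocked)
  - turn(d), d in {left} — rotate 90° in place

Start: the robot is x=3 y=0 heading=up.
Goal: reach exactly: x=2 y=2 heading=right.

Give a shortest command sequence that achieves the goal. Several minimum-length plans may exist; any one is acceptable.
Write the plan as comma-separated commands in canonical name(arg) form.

t0: x=3 y=0 heading=up
[1] after move(2): x=3 y=2 heading=up
[2] after turn(left): x=3 y=2 heading=left
[3] after move(1): x=2 y=2 heading=left
[4] after turn(left): x=2 y=2 heading=down
[5] after turn(left): x=2 y=2 heading=right
shorter routes all fall short; 5 is best.

move(2), turn(left), move(1), turn(left), turn(left)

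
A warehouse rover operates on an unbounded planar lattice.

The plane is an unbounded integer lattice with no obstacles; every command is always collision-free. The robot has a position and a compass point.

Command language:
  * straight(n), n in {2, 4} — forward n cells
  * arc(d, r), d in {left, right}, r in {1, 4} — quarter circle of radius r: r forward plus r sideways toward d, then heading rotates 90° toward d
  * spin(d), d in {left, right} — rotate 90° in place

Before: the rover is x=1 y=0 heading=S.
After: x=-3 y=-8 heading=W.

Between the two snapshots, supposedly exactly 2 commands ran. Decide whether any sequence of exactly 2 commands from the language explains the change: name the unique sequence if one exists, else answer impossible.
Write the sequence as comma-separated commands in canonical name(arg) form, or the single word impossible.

straight(4), arc(right, 4)

key: order matters: swapping straight(4) and arc(right, 4) lands elsewhere
t0: x=1 y=0 heading=S
[1] after straight(4): x=1 y=-4 heading=S
[2] after arc(right, 4): x=-3 y=-8 heading=W
uniquely the one of 64 2-step routes that fits.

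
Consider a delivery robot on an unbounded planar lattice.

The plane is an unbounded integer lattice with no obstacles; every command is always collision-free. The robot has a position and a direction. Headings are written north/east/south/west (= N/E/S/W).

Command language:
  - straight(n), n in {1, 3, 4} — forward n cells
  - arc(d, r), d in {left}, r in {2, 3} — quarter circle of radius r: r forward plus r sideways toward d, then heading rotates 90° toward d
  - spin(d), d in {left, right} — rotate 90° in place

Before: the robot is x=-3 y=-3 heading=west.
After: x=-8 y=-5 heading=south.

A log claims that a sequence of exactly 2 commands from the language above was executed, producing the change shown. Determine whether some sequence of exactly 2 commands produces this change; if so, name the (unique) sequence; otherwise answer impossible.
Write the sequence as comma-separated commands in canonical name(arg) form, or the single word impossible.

straight(3), arc(left, 2)

key: running arc(left, 2) before straight(3) would end elsewhere — order is forced
t0: x=-3 y=-3 heading=west
[1] after straight(3): x=-6 y=-3 heading=west
[2] after arc(left, 2): x=-8 y=-5 heading=south
all 49 alternatives checked — unique.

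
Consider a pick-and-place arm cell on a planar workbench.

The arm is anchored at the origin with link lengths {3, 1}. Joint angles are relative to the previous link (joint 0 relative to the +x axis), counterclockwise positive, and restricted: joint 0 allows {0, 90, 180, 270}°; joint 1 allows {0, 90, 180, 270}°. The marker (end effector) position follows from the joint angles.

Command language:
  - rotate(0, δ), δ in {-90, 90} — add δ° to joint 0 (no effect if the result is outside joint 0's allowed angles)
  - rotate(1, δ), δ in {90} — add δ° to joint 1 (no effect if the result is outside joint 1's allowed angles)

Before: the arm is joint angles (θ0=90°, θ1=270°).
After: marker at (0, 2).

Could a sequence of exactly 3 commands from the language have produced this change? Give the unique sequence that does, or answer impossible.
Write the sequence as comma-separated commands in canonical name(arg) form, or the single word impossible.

begin: joint angles (θ0=90°, θ1=270°)
[1] after rotate(1, 90): joint angles (θ0=90°, θ1=0°)
[2] after rotate(1, 90): joint angles (θ0=90°, θ1=90°)
[3] after rotate(1, 90): joint angles (θ0=90°, θ1=180°)
no rival 3-sequence matches.

rotate(1, 90), rotate(1, 90), rotate(1, 90)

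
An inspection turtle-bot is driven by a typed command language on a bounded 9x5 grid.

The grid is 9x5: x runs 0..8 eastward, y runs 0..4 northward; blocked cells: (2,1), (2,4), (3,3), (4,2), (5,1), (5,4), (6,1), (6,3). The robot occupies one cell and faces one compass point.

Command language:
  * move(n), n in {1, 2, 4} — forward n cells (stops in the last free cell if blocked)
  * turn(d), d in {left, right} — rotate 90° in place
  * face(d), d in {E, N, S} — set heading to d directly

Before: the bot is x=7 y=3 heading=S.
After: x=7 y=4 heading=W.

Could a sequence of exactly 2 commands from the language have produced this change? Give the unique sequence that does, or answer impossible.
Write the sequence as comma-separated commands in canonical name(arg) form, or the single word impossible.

impossible

every 2-command combo misses the target.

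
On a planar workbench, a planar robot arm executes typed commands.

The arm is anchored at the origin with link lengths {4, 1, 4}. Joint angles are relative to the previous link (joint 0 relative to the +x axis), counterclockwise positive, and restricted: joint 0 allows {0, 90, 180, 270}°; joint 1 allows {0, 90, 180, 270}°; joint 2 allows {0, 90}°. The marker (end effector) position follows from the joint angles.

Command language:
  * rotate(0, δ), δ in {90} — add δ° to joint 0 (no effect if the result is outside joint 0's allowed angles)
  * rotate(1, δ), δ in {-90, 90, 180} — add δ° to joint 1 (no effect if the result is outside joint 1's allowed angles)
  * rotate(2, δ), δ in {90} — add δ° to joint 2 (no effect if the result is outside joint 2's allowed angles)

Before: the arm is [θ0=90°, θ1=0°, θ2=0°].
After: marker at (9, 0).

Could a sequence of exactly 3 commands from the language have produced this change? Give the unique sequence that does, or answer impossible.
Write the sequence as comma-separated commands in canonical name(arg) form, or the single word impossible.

rotate(0, 90), rotate(0, 90), rotate(0, 90)

from: [θ0=90°, θ1=0°, θ2=0°]
t=1 rotate(0, 90) ⇒ [θ0=180°, θ1=0°, θ2=0°]
t=2 rotate(0, 90) ⇒ [θ0=270°, θ1=0°, θ2=0°]
t=3 rotate(0, 90) ⇒ [θ0=0°, θ1=0°, θ2=0°]
uniquely the one of 125 3-step routes that fits.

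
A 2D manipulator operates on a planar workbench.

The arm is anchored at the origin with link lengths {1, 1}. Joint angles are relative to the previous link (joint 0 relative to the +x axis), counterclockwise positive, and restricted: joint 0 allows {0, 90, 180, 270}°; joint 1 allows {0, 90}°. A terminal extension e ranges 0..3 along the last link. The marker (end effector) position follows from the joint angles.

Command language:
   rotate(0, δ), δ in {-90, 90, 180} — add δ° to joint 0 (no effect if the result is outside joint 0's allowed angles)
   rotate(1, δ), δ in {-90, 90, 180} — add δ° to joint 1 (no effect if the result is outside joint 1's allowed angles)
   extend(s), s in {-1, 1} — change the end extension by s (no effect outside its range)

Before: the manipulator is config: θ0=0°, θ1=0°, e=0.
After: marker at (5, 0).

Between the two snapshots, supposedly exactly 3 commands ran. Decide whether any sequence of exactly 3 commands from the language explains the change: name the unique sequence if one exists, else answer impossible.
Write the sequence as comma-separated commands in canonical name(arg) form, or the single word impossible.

extend(1), extend(1), extend(1)

from: config: θ0=0°, θ1=0°, e=0
step 1 (extend(1)): config: θ0=0°, θ1=0°, e=1
step 2 (extend(1)): config: θ0=0°, θ1=0°, e=2
step 3 (extend(1)): config: θ0=0°, θ1=0°, e=3
uniquely the one of 512 3-step routes that fits.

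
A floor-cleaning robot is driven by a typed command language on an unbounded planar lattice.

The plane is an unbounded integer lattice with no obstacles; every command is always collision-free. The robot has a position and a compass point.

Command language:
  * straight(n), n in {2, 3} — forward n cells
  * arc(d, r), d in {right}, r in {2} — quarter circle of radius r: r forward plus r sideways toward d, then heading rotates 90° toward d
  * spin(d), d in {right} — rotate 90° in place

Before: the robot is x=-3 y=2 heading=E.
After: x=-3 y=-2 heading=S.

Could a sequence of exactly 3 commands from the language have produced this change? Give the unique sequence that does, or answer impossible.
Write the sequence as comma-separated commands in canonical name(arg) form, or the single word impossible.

key: cell and facing (now S) both changed — the 3 commands mix motion and turning
t0: x=-3 y=2 heading=E
[1] after spin(right): x=-3 y=2 heading=S
[2] after straight(2): x=-3 y=0 heading=S
[3] after straight(2): x=-3 y=-2 heading=S
uniquely the one of 64 3-step routes that fits.

spin(right), straight(2), straight(2)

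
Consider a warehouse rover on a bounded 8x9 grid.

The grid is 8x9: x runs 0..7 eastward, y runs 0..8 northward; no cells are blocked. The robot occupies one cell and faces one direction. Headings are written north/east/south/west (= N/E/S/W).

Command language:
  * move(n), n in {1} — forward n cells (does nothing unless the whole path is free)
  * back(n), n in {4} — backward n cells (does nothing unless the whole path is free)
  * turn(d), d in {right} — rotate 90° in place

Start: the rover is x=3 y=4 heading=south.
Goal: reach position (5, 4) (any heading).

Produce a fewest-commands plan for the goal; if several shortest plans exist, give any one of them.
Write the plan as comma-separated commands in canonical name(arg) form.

initial: x=3 y=4 heading=south
1. turn(right) → x=3 y=4 heading=west
2. back(4) → x=7 y=4 heading=west
3. move(1) → x=6 y=4 heading=west
4. move(1) → x=5 y=4 heading=west
minimal: 4 command(s), checked below 4.

turn(right), back(4), move(1), move(1)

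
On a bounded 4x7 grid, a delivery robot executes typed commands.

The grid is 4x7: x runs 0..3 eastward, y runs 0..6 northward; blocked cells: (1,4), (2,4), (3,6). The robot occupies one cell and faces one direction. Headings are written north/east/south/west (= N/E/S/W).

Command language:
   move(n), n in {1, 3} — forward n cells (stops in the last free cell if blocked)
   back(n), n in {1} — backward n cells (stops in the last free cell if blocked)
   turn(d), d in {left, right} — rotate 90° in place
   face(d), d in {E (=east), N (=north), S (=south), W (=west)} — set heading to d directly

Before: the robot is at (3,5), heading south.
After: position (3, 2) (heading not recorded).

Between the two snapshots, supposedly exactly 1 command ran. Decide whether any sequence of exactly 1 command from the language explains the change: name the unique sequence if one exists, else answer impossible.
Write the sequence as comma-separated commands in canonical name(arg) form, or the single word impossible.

initial: at (3,5), heading south
t=1 move(3) ⇒ at (3,2), heading south
no other 1-command option fits: unique.

move(3)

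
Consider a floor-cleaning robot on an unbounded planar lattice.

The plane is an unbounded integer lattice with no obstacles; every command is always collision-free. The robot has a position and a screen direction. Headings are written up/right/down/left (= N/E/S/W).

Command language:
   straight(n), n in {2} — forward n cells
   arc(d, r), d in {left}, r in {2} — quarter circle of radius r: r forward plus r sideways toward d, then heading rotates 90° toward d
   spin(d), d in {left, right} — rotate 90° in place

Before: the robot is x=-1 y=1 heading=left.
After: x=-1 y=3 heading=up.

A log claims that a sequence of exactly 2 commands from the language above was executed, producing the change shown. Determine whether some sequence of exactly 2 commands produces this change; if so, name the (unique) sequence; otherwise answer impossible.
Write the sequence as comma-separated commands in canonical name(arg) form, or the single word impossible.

spin(right), straight(2)

key: position moved to (-1,3) AND the heading swung to N — translation plus rotation needed
initial: x=-1 y=1 heading=left
step 1 (spin(right)): x=-1 y=1 heading=up
step 2 (straight(2)): x=-1 y=3 heading=up
no other 2-command option fits: unique.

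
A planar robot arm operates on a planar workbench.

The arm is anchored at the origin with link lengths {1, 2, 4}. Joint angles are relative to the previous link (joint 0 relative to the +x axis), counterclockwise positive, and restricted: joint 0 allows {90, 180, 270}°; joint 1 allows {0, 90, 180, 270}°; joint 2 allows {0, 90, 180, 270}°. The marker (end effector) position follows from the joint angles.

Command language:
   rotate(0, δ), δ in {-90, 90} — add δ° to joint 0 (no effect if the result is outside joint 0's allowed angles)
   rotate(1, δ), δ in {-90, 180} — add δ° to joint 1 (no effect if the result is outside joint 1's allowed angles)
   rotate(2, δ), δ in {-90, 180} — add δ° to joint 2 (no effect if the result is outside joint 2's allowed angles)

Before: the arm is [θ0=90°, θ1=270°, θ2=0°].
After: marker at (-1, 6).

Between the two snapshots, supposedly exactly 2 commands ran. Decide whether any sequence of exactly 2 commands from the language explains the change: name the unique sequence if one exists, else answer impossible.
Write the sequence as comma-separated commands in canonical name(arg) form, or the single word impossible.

rotate(0, -90), rotate(0, 90)

key: order matters: swapping rotate(0, -90) and rotate(0, 90) lands elsewhere
begin: [θ0=90°, θ1=270°, θ2=0°]
[1] after rotate(0, -90): [θ0=90°, θ1=270°, θ2=0°]
[2] after rotate(0, 90): [θ0=180°, θ1=270°, θ2=0°]
no other 2-command option fits: unique.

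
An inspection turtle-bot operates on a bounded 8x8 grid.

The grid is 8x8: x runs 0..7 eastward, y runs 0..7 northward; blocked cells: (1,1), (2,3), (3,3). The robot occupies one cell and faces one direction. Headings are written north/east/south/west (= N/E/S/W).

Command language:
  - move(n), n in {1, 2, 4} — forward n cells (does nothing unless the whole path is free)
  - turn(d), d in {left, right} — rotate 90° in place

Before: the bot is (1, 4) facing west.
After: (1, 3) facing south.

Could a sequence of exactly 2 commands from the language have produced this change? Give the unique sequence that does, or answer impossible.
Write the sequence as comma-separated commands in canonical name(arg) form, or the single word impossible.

turn(left), move(1)

key: position moved to (1,3) AND the heading swung to S — translation plus rotation needed
start: (1, 4) facing west
step 1 (turn(left)): (1, 4) facing south
step 2 (move(1)): (1, 3) facing south
no other 2-command option fits: unique.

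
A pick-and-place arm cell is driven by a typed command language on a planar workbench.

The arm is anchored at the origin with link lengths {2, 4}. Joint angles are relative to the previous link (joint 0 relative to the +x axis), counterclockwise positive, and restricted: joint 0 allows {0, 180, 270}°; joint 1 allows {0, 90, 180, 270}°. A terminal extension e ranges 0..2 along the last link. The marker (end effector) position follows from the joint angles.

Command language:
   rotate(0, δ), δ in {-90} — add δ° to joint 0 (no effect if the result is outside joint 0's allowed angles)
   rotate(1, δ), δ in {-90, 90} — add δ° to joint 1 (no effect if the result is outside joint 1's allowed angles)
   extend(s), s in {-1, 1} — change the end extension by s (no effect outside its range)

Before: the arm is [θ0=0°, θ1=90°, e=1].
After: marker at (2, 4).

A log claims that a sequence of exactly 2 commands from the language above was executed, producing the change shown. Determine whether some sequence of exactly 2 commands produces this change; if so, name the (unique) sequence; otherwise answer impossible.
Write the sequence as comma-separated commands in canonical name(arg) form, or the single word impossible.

t0: [θ0=0°, θ1=90°, e=1]
[1] after extend(-1): [θ0=0°, θ1=90°, e=0]
[2] after extend(-1): [θ0=0°, θ1=90°, e=0]
no other 2-command option fits: unique.

extend(-1), extend(-1)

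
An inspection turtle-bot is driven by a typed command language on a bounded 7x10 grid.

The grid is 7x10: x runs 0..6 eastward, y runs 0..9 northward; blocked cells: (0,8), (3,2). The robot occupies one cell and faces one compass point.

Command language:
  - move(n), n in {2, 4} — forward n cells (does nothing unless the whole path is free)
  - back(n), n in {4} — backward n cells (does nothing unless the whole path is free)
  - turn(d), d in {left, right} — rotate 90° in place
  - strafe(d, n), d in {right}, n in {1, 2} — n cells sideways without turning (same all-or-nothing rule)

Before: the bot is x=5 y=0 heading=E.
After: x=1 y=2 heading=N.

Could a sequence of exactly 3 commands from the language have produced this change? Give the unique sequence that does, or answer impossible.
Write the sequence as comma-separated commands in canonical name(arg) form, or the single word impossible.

key: order matters: swapping back(4) and move(2) lands elsewhere
t0: x=5 y=0 heading=E
t=1 back(4) ⇒ x=1 y=0 heading=E
t=2 turn(left) ⇒ x=1 y=0 heading=N
t=3 move(2) ⇒ x=1 y=2 heading=N
uniquely the one of 343 3-step routes that fits.

back(4), turn(left), move(2)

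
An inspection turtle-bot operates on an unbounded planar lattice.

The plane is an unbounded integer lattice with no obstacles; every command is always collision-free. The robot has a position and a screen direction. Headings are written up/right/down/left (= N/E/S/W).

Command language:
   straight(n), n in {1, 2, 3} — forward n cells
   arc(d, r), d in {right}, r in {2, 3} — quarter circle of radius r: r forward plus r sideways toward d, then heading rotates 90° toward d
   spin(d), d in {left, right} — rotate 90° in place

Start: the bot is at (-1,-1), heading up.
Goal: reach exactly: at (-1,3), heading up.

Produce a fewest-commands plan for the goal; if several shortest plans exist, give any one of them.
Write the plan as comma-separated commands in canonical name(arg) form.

initial: at (-1,-1), heading up
1. straight(2) → at (-1,1), heading up
2. straight(2) → at (-1,3), heading up
nothing shorter than 2 reaches the goal.

straight(2), straight(2)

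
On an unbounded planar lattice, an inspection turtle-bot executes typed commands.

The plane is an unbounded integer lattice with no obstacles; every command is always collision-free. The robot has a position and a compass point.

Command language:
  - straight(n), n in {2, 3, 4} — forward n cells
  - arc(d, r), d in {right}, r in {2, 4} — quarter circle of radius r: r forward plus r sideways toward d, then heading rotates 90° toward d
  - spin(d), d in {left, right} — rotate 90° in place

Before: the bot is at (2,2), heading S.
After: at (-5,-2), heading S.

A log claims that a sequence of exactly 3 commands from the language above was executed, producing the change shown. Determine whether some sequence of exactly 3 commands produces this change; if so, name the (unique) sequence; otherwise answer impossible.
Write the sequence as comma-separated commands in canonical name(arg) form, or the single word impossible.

arc(right, 4), straight(3), spin(left)

key: order matters: swapping arc(right, 4) and spin(left) lands elsewhere
t0: at (2,2), heading S
1. arc(right, 4) → at (-2,-2), heading W
2. straight(3) → at (-5,-2), heading W
3. spin(left) → at (-5,-2), heading S
uniquely the one of 343 3-step routes that fits.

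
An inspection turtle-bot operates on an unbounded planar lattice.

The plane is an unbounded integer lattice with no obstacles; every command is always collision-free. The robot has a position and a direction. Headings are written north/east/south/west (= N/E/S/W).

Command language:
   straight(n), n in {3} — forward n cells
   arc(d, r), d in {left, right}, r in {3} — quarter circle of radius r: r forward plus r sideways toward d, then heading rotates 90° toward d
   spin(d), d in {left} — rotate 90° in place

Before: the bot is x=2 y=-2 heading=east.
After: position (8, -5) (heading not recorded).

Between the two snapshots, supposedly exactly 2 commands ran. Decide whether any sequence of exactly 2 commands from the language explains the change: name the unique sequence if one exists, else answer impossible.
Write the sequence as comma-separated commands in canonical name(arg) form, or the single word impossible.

key: order matters: swapping straight(3) and arc(right, 3) lands elsewhere
initial: x=2 y=-2 heading=east
1. straight(3) → x=5 y=-2 heading=east
2. arc(right, 3) → x=8 y=-5 heading=south
all 16 alternatives checked — unique.

straight(3), arc(right, 3)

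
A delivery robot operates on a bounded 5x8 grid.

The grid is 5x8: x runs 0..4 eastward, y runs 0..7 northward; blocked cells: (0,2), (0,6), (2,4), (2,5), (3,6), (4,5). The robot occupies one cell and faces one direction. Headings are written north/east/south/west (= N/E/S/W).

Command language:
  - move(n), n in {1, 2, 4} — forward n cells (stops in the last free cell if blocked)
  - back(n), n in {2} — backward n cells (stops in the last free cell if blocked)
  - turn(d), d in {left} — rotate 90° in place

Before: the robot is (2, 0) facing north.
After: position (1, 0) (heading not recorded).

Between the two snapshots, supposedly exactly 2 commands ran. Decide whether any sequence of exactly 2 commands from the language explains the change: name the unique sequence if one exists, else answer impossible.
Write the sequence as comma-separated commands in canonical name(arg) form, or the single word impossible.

key: order matters: swapping turn(left) and move(1) lands elsewhere
initial: (2, 0) facing north
t=1 turn(left) ⇒ (2, 0) facing west
t=2 move(1) ⇒ (1, 0) facing west
no rival 2-sequence matches.

turn(left), move(1)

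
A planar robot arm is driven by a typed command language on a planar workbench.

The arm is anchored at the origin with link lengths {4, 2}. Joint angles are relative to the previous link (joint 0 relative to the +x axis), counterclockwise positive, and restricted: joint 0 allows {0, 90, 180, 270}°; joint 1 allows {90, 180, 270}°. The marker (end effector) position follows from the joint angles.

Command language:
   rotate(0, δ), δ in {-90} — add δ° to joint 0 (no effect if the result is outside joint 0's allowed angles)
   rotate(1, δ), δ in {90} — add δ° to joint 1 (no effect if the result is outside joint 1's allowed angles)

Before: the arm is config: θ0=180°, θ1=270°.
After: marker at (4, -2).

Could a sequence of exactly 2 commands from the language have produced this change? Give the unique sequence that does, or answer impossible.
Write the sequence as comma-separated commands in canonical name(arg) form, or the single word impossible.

initial: config: θ0=180°, θ1=270°
1. rotate(0, -90) → config: θ0=90°, θ1=270°
2. rotate(0, -90) → config: θ0=0°, θ1=270°
uniquely the one of 4 2-step routes that fits.

rotate(0, -90), rotate(0, -90)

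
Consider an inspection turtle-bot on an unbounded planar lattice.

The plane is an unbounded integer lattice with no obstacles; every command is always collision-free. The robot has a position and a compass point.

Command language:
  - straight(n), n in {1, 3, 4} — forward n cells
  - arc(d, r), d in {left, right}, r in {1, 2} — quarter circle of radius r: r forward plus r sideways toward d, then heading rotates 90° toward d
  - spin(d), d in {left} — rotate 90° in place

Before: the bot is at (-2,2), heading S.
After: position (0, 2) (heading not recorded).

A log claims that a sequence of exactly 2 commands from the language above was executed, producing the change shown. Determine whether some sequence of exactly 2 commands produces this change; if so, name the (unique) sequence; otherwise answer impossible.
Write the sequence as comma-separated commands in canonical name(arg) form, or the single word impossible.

arc(left, 1), arc(left, 1)

begin: at (-2,2), heading S
t=1 arc(left, 1) ⇒ at (-1,1), heading E
t=2 arc(left, 1) ⇒ at (0,2), heading N
no other 2-command option fits: unique.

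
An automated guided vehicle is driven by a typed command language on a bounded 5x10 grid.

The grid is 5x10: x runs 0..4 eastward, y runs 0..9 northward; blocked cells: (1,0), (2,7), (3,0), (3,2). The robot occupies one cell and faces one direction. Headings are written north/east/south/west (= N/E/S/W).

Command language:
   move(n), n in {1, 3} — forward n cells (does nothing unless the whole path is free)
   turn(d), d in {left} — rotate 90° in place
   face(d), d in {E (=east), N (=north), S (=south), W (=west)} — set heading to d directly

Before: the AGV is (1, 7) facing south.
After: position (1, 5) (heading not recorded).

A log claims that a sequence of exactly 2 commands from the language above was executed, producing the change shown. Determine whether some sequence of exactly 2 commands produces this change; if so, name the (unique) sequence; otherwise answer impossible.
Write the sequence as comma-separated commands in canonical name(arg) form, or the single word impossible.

t0: (1, 7) facing south
t=1 move(1) ⇒ (1, 6) facing south
t=2 move(1) ⇒ (1, 5) facing south
no rival 2-sequence matches.

move(1), move(1)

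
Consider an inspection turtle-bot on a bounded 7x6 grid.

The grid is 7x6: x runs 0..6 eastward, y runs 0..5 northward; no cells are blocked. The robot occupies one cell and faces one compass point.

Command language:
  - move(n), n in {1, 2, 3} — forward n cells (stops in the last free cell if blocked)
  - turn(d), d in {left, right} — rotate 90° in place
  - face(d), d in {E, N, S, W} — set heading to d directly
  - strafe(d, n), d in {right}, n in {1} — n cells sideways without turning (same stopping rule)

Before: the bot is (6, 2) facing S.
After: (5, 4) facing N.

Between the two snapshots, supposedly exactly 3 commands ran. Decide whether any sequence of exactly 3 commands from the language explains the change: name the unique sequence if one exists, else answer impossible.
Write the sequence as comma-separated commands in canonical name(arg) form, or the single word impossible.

key: order matters: swapping strafe(right, 1) and move(2) lands elsewhere
start: (6, 2) facing S
step 1 (strafe(right, 1)): (5, 2) facing S
step 2 (face(N)): (5, 2) facing N
step 3 (move(2)): (5, 4) facing N
uniquely the one of 1000 3-step routes that fits.

strafe(right, 1), face(N), move(2)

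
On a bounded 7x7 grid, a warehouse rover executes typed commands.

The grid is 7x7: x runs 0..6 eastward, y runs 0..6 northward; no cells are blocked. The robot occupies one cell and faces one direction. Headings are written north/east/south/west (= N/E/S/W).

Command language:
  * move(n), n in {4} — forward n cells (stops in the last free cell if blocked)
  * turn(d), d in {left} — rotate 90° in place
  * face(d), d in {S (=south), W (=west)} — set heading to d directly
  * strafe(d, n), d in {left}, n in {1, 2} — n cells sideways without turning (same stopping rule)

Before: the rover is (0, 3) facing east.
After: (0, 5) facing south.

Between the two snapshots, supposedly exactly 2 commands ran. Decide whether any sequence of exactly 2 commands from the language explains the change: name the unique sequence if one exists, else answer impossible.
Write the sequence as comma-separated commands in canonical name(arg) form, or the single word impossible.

key: order matters: swapping strafe(left, 2) and face(S) lands elsewhere
start: (0, 3) facing east
t=1 strafe(left, 2) ⇒ (0, 5) facing east
t=2 face(S) ⇒ (0, 5) facing south
all 36 alternatives checked — unique.

strafe(left, 2), face(S)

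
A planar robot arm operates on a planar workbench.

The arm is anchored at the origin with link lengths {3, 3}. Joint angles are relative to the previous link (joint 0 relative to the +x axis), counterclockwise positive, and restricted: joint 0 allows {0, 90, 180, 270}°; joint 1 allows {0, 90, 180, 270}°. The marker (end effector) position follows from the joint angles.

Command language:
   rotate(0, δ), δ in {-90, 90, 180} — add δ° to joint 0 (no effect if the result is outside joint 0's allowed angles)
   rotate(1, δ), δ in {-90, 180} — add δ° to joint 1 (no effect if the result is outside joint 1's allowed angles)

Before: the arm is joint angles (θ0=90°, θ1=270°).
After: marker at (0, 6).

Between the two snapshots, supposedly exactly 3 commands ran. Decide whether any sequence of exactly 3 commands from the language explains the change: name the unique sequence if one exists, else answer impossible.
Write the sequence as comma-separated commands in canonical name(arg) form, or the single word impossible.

initial: joint angles (θ0=90°, θ1=270°)
step 1 (rotate(1, -90)): joint angles (θ0=90°, θ1=180°)
step 2 (rotate(1, -90)): joint angles (θ0=90°, θ1=90°)
step 3 (rotate(1, -90)): joint angles (θ0=90°, θ1=0°)
no rival 3-sequence matches.

rotate(1, -90), rotate(1, -90), rotate(1, -90)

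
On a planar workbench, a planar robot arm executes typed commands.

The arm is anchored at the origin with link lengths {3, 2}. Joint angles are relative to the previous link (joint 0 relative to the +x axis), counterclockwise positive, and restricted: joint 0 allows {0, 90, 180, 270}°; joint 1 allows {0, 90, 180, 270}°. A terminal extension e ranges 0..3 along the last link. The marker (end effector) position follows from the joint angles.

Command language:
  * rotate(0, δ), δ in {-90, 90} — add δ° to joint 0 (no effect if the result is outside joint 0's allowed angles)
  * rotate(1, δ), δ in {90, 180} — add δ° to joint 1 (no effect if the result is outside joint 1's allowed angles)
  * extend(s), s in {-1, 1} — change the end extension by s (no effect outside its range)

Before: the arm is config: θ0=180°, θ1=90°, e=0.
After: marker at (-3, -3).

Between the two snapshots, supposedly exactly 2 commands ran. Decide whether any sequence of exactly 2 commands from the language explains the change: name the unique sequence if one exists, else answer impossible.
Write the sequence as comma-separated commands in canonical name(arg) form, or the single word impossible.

key: running extend(1) before extend(-1) would end elsewhere — order is forced
begin: config: θ0=180°, θ1=90°, e=0
t=1 extend(-1) ⇒ config: θ0=180°, θ1=90°, e=0
t=2 extend(1) ⇒ config: θ0=180°, θ1=90°, e=1
all 36 alternatives checked — unique.

extend(-1), extend(1)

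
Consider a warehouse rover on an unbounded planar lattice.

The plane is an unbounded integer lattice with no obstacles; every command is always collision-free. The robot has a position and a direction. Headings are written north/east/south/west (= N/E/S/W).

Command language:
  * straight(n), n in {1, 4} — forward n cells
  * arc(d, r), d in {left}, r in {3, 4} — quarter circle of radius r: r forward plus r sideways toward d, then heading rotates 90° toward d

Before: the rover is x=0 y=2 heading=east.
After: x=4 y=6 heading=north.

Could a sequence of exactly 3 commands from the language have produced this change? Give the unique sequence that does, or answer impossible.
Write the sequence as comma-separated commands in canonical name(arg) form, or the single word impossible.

key: position moved to (4,6) AND the heading swung to N — translation plus rotation needed
begin: x=0 y=2 heading=east
1. straight(1) → x=1 y=2 heading=east
2. arc(left, 3) → x=4 y=5 heading=north
3. straight(1) → x=4 y=6 heading=north
all 64 alternatives checked — unique.

straight(1), arc(left, 3), straight(1)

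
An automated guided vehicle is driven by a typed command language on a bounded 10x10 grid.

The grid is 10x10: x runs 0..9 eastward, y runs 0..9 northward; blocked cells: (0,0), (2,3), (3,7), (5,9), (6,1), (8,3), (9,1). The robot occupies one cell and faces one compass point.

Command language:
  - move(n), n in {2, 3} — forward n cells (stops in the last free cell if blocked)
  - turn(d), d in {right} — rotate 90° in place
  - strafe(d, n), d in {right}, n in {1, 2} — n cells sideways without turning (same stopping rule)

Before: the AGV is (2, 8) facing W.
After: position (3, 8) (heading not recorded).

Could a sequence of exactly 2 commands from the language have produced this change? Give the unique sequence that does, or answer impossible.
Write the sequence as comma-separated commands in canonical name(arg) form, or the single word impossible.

key: running strafe(right, 1) before turn(right) would end elsewhere — order is forced
start: (2, 8) facing W
1. turn(right) → (2, 8) facing N
2. strafe(right, 1) → (3, 8) facing N
uniquely the one of 25 2-step routes that fits.

turn(right), strafe(right, 1)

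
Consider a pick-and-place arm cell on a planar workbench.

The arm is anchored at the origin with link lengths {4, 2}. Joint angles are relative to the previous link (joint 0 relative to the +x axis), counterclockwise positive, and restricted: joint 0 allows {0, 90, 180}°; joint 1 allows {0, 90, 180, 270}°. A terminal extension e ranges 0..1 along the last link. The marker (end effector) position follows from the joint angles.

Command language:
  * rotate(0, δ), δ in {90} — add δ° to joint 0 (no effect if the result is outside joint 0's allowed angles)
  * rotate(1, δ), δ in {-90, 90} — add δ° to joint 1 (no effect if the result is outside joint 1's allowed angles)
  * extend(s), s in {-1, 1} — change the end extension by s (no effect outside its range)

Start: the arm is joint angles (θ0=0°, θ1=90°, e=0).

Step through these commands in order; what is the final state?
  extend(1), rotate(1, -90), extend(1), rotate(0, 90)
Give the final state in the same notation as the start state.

joint angles (θ0=90°, θ1=0°, e=1)

from: joint angles (θ0=0°, θ1=90°, e=0)
t=1 extend(1) ⇒ joint angles (θ0=0°, θ1=90°, e=1)
t=2 rotate(1, -90) ⇒ joint angles (θ0=0°, θ1=0°, e=1)
t=3 extend(1) ⇒ joint angles (θ0=0°, θ1=0°, e=1)
t=4 rotate(0, 90) ⇒ joint angles (θ0=90°, θ1=0°, e=1)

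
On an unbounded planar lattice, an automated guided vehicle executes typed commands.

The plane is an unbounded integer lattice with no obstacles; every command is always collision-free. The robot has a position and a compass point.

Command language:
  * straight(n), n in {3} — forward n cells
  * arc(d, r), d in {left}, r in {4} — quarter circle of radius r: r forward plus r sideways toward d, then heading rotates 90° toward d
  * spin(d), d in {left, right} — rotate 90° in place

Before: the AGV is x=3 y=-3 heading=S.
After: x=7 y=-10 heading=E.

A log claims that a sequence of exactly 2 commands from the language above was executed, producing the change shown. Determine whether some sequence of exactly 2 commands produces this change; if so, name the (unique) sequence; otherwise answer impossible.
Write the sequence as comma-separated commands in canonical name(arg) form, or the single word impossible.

straight(3), arc(left, 4)

key: position moved to (7,-10) AND the heading swung to E — translation plus rotation needed
begin: x=3 y=-3 heading=S
[1] after straight(3): x=3 y=-6 heading=S
[2] after arc(left, 4): x=7 y=-10 heading=E
no other 2-command option fits: unique.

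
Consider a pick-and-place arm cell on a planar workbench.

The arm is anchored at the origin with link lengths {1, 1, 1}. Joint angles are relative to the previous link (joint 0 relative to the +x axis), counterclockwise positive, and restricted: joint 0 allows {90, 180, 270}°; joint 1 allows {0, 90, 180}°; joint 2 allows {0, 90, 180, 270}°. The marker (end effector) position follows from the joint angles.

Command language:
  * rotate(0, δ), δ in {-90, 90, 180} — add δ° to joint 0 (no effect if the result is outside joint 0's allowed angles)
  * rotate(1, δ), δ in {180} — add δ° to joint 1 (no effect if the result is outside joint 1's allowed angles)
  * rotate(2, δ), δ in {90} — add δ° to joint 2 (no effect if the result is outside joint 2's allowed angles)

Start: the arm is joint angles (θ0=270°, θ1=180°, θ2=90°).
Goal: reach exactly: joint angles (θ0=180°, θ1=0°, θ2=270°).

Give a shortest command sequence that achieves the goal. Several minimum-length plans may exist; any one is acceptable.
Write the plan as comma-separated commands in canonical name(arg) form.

rotate(1, 180), rotate(0, -90), rotate(2, 90), rotate(2, 90)

t0: joint angles (θ0=270°, θ1=180°, θ2=90°)
1. rotate(1, 180) → joint angles (θ0=270°, θ1=0°, θ2=90°)
2. rotate(0, -90) → joint angles (θ0=180°, θ1=0°, θ2=90°)
3. rotate(2, 90) → joint angles (θ0=180°, θ1=0°, θ2=180°)
4. rotate(2, 90) → joint angles (θ0=180°, θ1=0°, θ2=270°)
minimal: 4 command(s), checked below 4.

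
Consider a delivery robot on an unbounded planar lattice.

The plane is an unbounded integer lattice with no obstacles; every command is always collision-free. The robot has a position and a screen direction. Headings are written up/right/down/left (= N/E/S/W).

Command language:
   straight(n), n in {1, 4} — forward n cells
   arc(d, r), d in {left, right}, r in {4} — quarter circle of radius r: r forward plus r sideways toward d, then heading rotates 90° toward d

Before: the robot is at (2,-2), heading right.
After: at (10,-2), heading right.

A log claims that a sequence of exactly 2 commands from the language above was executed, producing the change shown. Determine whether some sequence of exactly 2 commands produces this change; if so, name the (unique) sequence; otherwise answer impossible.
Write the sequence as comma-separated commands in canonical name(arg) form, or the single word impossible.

key: still facing E at the end — nothing in the sequence rotates
start: at (2,-2), heading right
step 1 (straight(4)): at (6,-2), heading right
step 2 (straight(4)): at (10,-2), heading right
uniquely the one of 16 2-step routes that fits.

straight(4), straight(4)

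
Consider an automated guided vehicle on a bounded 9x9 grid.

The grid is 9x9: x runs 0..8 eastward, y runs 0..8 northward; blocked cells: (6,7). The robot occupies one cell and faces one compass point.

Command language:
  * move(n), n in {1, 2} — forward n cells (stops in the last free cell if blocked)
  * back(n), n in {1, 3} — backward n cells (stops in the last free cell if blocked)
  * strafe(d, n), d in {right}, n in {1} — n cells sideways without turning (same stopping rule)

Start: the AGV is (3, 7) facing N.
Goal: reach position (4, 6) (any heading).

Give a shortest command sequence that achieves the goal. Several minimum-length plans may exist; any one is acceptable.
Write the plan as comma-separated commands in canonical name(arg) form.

initial: (3, 7) facing N
t=1 back(1) ⇒ (3, 6) facing N
t=2 strafe(right, 1) ⇒ (4, 6) facing N
no 1-step plan works, so 2 is optimal.

back(1), strafe(right, 1)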